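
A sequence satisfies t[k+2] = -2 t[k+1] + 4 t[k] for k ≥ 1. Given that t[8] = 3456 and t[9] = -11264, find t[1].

-5

Rearranging, t[k-2] = (t[k] + 2 t[k-1]) / 4.
t[7] = (-11264 + 2*3456) / 4 = -4352/4 = -1088
t[6] = (3456 + 2*(-1088)) / 4 = 1280/4 = 320
t[5] = (-1088 + 2*320) / 4 = -448/4 = -112
t[4] = (320 + 2*(-112)) / 4 = 96/4 = 24
t[3] = (-112 + 2*24) / 4 = -64/4 = -16
t[2] = (24 + 2*(-16)) / 4 = -8/4 = -2
t[1] = (-16 + 2*(-2)) / 4 = -20/4 = -5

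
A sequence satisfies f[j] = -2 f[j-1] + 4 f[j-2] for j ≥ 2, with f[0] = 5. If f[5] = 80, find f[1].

Let f[1] = z.
f[2] = 20 - 2z
f[3] = -40 + 8z
f[4] = 160 - 24z
f[5] = -480 + 80z
So -480 + 80z = 80, giving z = 7.

7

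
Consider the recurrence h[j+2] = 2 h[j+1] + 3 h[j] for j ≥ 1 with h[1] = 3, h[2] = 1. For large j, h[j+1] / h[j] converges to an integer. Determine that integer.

The characteristic equation is r^2 - 2r - 3 = 0, which factors as (r - 3)(r + 1) = 0.
So the roots are 3 and -1. Since |3| > |-1| and the coefficient of 3^j is non-zero, the ratio tends to 3.

3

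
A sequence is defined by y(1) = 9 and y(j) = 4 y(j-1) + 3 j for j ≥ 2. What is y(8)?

y(2) = 4·9 + 6 = 42
y(3) = 4·42 + 9 = 177
y(4) = 4·177 + 12 = 720
y(5) = 4·720 + 15 = 2895
y(6) = 4·2895 + 18 = 11598
y(7) = 4·11598 + 21 = 46413
y(8) = 4·46413 + 24 = 185676

185676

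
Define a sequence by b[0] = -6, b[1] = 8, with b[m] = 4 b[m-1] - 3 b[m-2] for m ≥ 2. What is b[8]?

45914

b[2] = 4·8 - 3·(-6) = 50
b[3] = 4·50 - 3·8 = 176
b[4] = 4·176 - 3·50 = 554
b[5] = 4·554 - 3·176 = 1688
b[6] = 4·1688 - 3·554 = 5090
b[7] = 4·5090 - 3·1688 = 15296
b[8] = 4·15296 - 3·5090 = 45914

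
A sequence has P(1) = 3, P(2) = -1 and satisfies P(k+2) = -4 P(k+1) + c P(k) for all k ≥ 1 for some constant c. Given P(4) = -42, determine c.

2

P(3) = 4 + 3c
P(4) = -16 - 13c
So -16 - 13c = -42, giving c = 2.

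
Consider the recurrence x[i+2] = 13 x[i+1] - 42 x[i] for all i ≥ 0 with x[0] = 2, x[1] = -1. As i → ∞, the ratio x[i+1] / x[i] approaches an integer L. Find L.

The characteristic equation is r^2 - 13r + 42 = 0, which factors as (r - 7)(r - 6) = 0.
So the roots are 7 and 6. Since |7| > |6| and the coefficient of 7^i is non-zero, the ratio tends to 7.

7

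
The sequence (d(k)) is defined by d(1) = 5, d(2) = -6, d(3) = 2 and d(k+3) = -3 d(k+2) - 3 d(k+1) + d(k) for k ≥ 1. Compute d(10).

-1606

d(4) = -3(2) - 3(-6) + 5 = 17
d(5) = -3(17) - 3(2) + (-6) = -63
d(6) = -3(-63) - 3(17) + 2 = 140
d(7) = -3(140) - 3(-63) + 17 = -214
d(8) = -3(-214) - 3(140) + (-63) = 159
d(9) = -3(159) - 3(-214) + 140 = 305
d(10) = -3(305) - 3(159) + (-214) = -1606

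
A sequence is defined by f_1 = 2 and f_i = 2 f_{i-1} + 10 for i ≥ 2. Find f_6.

f_2 = 2(2) + 10 = 14
f_3 = 2(14) + 10 = 38
f_4 = 2(38) + 10 = 86
f_5 = 2(86) + 10 = 182
f_6 = 2(182) + 10 = 374

374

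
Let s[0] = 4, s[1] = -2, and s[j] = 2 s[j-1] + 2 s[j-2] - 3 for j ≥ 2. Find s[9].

s[2] = 2*(-2) + 2*4 - 3 = 1
s[3] = 2*1 + 2*(-2) - 3 = -5
s[4] = 2*(-5) + 2*1 - 3 = -11
s[5] = 2*(-11) + 2*(-5) - 3 = -35
s[6] = 2*(-35) + 2*(-11) - 3 = -95
s[7] = 2*(-95) + 2*(-35) - 3 = -263
s[8] = 2*(-263) + 2*(-95) - 3 = -719
s[9] = 2*(-719) + 2*(-263) - 3 = -1967

-1967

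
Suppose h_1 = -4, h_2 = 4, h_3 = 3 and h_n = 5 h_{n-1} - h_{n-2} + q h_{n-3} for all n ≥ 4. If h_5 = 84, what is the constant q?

h_4 = 11 - 4q
h_5 = 52 - 16q
So 52 - 16q = 84, giving q = -2.

-2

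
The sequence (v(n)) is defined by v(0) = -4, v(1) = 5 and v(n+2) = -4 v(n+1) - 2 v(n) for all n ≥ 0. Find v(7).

5080

v(2) = -4·5 - 2·(-4) = -12
v(3) = -4·(-12) - 2·5 = 38
v(4) = -4·38 - 2·(-12) = -128
v(5) = -4·(-128) - 2·38 = 436
v(6) = -4·436 - 2·(-128) = -1488
v(7) = -4·(-1488) - 2·436 = 5080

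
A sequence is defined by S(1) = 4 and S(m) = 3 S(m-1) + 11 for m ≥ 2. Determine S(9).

62324

S(2) = 3(4) + 11 = 23
S(3) = 3(23) + 11 = 80
S(4) = 3(80) + 11 = 251
S(5) = 3(251) + 11 = 764
S(6) = 3(764) + 11 = 2303
S(7) = 3(2303) + 11 = 6920
S(8) = 3(6920) + 11 = 20771
S(9) = 3(20771) + 11 = 62324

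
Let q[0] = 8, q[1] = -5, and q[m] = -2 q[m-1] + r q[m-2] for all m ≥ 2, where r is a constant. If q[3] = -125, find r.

5

q[2] = 10 + 8r
q[3] = -20 - 21r
So -20 - 21r = -125, giving r = 5.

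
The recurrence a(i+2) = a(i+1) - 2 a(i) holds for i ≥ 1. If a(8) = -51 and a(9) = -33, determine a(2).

-3

Rearranging, a(i-2) = (a(i) - a(i-1)) / -2.
a(7) = (-33 - (-51)) / -2 = 18/-2 = -9
a(6) = (-51 - (-9)) / -2 = -42/-2 = 21
a(5) = (-9 - 21) / -2 = -30/-2 = 15
a(4) = (21 - 15) / -2 = 6/-2 = -3
a(3) = (15 - (-3)) / -2 = 18/-2 = -9
a(2) = (-3 - (-9)) / -2 = 6/-2 = -3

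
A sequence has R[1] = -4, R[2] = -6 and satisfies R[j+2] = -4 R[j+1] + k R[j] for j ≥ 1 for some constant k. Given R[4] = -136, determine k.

R[3] = 24 - 4k
R[4] = -96 + 10k
So -96 + 10k = -136, giving k = -4.

-4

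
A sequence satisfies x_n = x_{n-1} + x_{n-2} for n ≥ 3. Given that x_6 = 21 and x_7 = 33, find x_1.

-3

Rearranging, x_{n-2} = x_n - x_{n-1}.
x_5 = 33 - 21 = 12
x_4 = 21 - 12 = 9
x_3 = 12 - 9 = 3
x_2 = 9 - 3 = 6
x_1 = 3 - 6 = -3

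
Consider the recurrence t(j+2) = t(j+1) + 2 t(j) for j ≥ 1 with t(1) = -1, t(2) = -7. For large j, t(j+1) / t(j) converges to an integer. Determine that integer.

The characteristic equation is r^2 - r - 2 = 0, which factors as (r - 2)(r + 1) = 0.
So the roots are 2 and -1. Since |2| > |-1| and the coefficient of 2^j is non-zero, the ratio tends to 2.

2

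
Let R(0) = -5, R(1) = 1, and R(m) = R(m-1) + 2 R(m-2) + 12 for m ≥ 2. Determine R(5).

81

R(2) = 1 + 2·(-5) + 12 = 3
R(3) = 3 + 2·1 + 12 = 17
R(4) = 17 + 2·3 + 12 = 35
R(5) = 35 + 2·17 + 12 = 81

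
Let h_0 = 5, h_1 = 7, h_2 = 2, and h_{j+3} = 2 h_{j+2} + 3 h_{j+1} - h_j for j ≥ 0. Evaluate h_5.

h_3 = 2·2 + 3·7 - 5 = 20
h_4 = 2·20 + 3·2 - 7 = 39
h_5 = 2·39 + 3·20 - 2 = 136

136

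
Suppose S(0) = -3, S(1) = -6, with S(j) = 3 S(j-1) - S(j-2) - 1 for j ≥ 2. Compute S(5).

-300

S(2) = 3*(-6) - (-3) - 1 = -16
S(3) = 3*(-16) - (-6) - 1 = -43
S(4) = 3*(-43) - (-16) - 1 = -114
S(5) = 3*(-114) - (-43) - 1 = -300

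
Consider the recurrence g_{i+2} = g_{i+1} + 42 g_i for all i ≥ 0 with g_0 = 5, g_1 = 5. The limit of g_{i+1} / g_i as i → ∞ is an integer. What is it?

7

The characteristic equation is r^2 - r - 42 = 0, which factors as (r - 7)(r + 6) = 0.
So the roots are 7 and -6. Since |7| > |-6| and the coefficient of 7^i is non-zero, the ratio tends to 7.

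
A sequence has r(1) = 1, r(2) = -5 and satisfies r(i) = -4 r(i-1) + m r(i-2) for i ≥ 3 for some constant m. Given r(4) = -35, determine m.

-5

r(3) = 20 + m
r(4) = -80 - 9m
So -80 - 9m = -35, giving m = -5.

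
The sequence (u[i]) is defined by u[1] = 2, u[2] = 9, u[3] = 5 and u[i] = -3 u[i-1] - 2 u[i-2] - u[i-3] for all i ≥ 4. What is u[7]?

442

u[4] = -3*5 - 2*9 - 2 = -35
u[5] = -3*(-35) - 2*5 - 9 = 86
u[6] = -3*86 - 2*(-35) - 5 = -193
u[7] = -3*(-193) - 2*86 - (-35) = 442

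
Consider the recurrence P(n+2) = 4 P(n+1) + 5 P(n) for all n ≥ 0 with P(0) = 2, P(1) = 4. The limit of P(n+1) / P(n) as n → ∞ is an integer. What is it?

The characteristic equation is r^2 - 4r - 5 = 0, which factors as (r - 5)(r + 1) = 0.
So the roots are 5 and -1. Since |5| > |-1| and the coefficient of 5^n is non-zero, the ratio tends to 5.

5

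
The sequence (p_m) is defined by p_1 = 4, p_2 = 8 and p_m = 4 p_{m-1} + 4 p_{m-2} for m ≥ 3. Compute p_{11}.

p_3 = 4(8) + 4(4) = 48
p_4 = 4(48) + 4(8) = 224
p_5 = 4(224) + 4(48) = 1088
p_6 = 4(1088) + 4(224) = 5248
p_7 = 4(5248) + 4(1088) = 25344
p_8 = 4(25344) + 4(5248) = 122368
p_9 = 4(122368) + 4(25344) = 590848
p_{10} = 4(590848) + 4(122368) = 2852864
p_{11} = 4(2852864) + 4(590848) = 13774848

13774848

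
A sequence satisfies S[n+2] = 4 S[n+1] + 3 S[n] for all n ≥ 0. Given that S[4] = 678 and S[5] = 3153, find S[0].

Rearranging, S[n-2] = (S[n] - 4 S[n-1]) / 3.
S[3] = (3153 - 4*678) / 3 = 441/3 = 147
S[2] = (678 - 4*147) / 3 = 90/3 = 30
S[1] = (147 - 4*30) / 3 = 27/3 = 9
S[0] = (30 - 4*9) / 3 = -6/3 = -2

-2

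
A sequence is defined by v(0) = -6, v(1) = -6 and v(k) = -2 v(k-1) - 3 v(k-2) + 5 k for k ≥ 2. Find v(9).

-1766

v(2) = -2(-6) - 3(-6) + 10 = 40
v(3) = -2(40) - 3(-6) + 15 = -47
v(4) = -2(-47) - 3(40) + 20 = -6
v(5) = -2(-6) - 3(-47) + 25 = 178
v(6) = -2(178) - 3(-6) + 30 = -308
v(7) = -2(-308) - 3(178) + 35 = 117
v(8) = -2(117) - 3(-308) + 40 = 730
v(9) = -2(730) - 3(117) + 45 = -1766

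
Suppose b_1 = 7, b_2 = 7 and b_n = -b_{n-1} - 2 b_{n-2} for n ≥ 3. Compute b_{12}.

b_3 = -7 - 2*7 = -21
b_4 = -(-21) - 2*7 = 7
b_5 = -7 - 2*(-21) = 35
b_6 = -35 - 2*7 = -49
b_7 = -(-49) - 2*35 = -21
b_8 = -(-21) - 2*(-49) = 119
b_9 = -119 - 2*(-21) = -77
b_{10} = -(-77) - 2*119 = -161
b_{11} = -(-161) - 2*(-77) = 315
b_{12} = -315 - 2*(-161) = 7

7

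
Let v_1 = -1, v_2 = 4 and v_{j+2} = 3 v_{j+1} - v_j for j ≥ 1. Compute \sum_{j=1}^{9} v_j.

v_3 = 3(4) - (-1) = 13
v_4 = 3(13) - 4 = 35
v_5 = 3(35) - 13 = 92
v_6 = 3(92) - 35 = 241
v_7 = 3(241) - 92 = 631
v_8 = 3(631) - 241 = 1652
v_9 = 3(1652) - 631 = 4325
Sum = (-1) + 4 + 13 + 35 + 92 + 241 + 631 + 1652 + 4325 = 6992

6992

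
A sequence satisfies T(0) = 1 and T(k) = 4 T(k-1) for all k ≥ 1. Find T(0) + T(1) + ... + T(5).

T(1) = 4(1) = 4
T(2) = 4(4) = 16
T(3) = 4(16) = 64
T(4) = 4(64) = 256
T(5) = 4(256) = 1024
Sum = 1 + 4 + 16 + 64 + 256 + 1024 = 1365

1365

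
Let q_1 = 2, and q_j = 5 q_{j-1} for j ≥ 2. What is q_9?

q_2 = 5·2 = 10
q_3 = 5·10 = 50
q_4 = 5·50 = 250
q_5 = 5·250 = 1250
q_6 = 5·1250 = 6250
q_7 = 5·6250 = 31250
q_8 = 5·31250 = 156250
q_9 = 5·156250 = 781250

781250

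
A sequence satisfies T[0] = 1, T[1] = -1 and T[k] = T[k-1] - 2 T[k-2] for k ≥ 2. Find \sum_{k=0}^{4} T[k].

T[2] = (-1) - 2(1) = -3
T[3] = (-3) - 2(-1) = -1
T[4] = (-1) - 2(-3) = 5
Sum = 1 + (-1) + (-3) + (-1) + 5 = 1

1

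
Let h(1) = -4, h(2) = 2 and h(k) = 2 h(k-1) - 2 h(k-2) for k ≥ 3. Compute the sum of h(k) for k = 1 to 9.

h(3) = 2(2) - 2(-4) = 12
h(4) = 2(12) - 2(2) = 20
h(5) = 2(20) - 2(12) = 16
h(6) = 2(16) - 2(20) = -8
h(7) = 2(-8) - 2(16) = -48
h(8) = 2(-48) - 2(-8) = -80
h(9) = 2(-80) - 2(-48) = -64
Sum = (-4) + 2 + 12 + 20 + 16 + (-8) + (-48) + (-80) + (-64) = -154

-154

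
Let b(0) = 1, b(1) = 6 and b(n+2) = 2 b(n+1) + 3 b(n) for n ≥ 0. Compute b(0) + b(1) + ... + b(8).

b(2) = 2·6 + 3·1 = 15
b(3) = 2·15 + 3·6 = 48
b(4) = 2·48 + 3·15 = 141
b(5) = 2·141 + 3·48 = 426
b(6) = 2·426 + 3·141 = 1275
b(7) = 2·1275 + 3·426 = 3828
b(8) = 2·3828 + 3·1275 = 11481
Sum = 1 + 6 + 15 + 48 + 141 + 426 + 1275 + 3828 + 11481 = 17221

17221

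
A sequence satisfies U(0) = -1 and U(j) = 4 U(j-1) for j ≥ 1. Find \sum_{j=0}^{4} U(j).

U(1) = 4*(-1) = -4
U(2) = 4*(-4) = -16
U(3) = 4*(-16) = -64
U(4) = 4*(-64) = -256
Sum = (-1) + (-4) + (-16) + (-64) + (-256) = -341

-341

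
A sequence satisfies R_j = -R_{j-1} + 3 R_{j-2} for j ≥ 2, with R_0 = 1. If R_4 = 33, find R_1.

-3

Let R_1 = w.
R_2 = 3 - w
R_3 = -3 + 4w
R_4 = 12 - 7w
So 12 - 7w = 33, giving w = -3.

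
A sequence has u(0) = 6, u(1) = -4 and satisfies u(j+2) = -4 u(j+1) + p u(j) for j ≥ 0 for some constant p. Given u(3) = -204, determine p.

u(2) = 16 + 6p
u(3) = -64 - 28p
So -64 - 28p = -204, giving p = 5.

5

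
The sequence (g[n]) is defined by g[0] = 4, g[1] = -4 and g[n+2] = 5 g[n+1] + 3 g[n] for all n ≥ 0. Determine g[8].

g[2] = 5*(-4) + 3*4 = -8
g[3] = 5*(-8) + 3*(-4) = -52
g[4] = 5*(-52) + 3*(-8) = -284
g[5] = 5*(-284) + 3*(-52) = -1576
g[6] = 5*(-1576) + 3*(-284) = -8732
g[7] = 5*(-8732) + 3*(-1576) = -48388
g[8] = 5*(-48388) + 3*(-8732) = -268136

-268136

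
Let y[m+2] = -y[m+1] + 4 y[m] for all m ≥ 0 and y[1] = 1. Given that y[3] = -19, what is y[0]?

6

Let y[0] = x.
y[2] = -1 + 4x
y[3] = 5 - 4x
So 5 - 4x = -19, giving x = 6.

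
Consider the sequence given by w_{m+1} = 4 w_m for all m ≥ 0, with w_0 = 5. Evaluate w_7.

81920

w_1 = 4·5 = 20
w_2 = 4·20 = 80
w_3 = 4·80 = 320
w_4 = 4·320 = 1280
w_5 = 4·1280 = 5120
w_6 = 4·5120 = 20480
w_7 = 4·20480 = 81920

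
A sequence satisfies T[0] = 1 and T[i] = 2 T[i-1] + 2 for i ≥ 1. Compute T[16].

The fixed point is 2/(1 - 2) = -2, so T[i] + 2 = 2(T[i-1] + 2).
Hence T[i] = 3·2^i - 2.
T[16] = 3·2^{16} - 2 = 3·65536 - 2 = 196606.

196606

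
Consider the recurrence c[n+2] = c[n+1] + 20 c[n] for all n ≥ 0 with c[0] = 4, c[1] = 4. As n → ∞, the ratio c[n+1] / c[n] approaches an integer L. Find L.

5

The characteristic equation is r^2 - r - 20 = 0, which factors as (r - 5)(r + 4) = 0.
So the roots are 5 and -4. Since |5| > |-4| and the coefficient of 5^n is non-zero, the ratio tends to 5.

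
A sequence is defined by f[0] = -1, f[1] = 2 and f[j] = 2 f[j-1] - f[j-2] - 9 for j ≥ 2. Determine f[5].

f[2] = 2·2 - (-1) - 9 = -4
f[3] = 2·(-4) - 2 - 9 = -19
f[4] = 2·(-19) - (-4) - 9 = -43
f[5] = 2·(-43) - (-19) - 9 = -76

-76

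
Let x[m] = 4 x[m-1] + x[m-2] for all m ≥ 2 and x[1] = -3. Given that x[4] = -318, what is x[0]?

-6

Let x[0] = y.
x[2] = -12 + y
x[3] = -51 + 4y
x[4] = -216 + 17y
So -216 + 17y = -318, giving y = -6.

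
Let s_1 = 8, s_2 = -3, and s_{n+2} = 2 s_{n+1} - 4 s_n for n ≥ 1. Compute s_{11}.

1536

s_3 = 2*(-3) - 4*8 = -38
s_4 = 2*(-38) - 4*(-3) = -64
s_5 = 2*(-64) - 4*(-38) = 24
s_6 = 2*24 - 4*(-64) = 304
s_7 = 2*304 - 4*24 = 512
s_8 = 2*512 - 4*304 = -192
s_9 = 2*(-192) - 4*512 = -2432
s_{10} = 2*(-2432) - 4*(-192) = -4096
s_{11} = 2*(-4096) - 4*(-2432) = 1536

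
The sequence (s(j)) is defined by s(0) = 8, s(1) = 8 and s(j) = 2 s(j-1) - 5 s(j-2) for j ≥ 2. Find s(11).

s(2) = 2*8 - 5*8 = -24
s(3) = 2*(-24) - 5*8 = -88
s(4) = 2*(-88) - 5*(-24) = -56
s(5) = 2*(-56) - 5*(-88) = 328
s(6) = 2*328 - 5*(-56) = 936
s(7) = 2*936 - 5*328 = 232
s(8) = 2*232 - 5*936 = -4216
s(9) = 2*(-4216) - 5*232 = -9592
s(10) = 2*(-9592) - 5*(-4216) = 1896
s(11) = 2*1896 - 5*(-9592) = 51752

51752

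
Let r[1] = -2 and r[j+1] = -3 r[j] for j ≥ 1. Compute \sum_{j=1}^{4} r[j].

r[2] = -3·(-2) = 6
r[3] = -3·6 = -18
r[4] = -3·(-18) = 54
Sum = (-2) + 6 + (-18) + 54 = 40

40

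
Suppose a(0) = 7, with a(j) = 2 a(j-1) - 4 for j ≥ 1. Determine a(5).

100

a(1) = 2*7 - 4 = 10
a(2) = 2*10 - 4 = 16
a(3) = 2*16 - 4 = 28
a(4) = 2*28 - 4 = 52
a(5) = 2*52 - 4 = 100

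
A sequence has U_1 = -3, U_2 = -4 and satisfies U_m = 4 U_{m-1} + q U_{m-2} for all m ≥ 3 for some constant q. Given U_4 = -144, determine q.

U_3 = -16 - 3q
U_4 = -64 - 16q
So -64 - 16q = -144, giving q = 5.

5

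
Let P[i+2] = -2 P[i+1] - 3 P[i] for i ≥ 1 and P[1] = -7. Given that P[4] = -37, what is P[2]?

Let P[2] = y.
P[3] = 21 - 2y
P[4] = -42 + y
So -42 + y = -37, giving y = 5.

5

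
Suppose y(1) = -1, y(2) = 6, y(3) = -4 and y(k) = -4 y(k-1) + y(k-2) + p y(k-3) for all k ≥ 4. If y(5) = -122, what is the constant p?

-3

y(4) = 22 - p
y(5) = -92 + 10p
So -92 + 10p = -122, giving p = -3.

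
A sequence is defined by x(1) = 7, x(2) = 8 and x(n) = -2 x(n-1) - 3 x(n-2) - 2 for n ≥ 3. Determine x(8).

x(3) = -2(8) - 3(7) - 2 = -39
x(4) = -2(-39) - 3(8) - 2 = 52
x(5) = -2(52) - 3(-39) - 2 = 11
x(6) = -2(11) - 3(52) - 2 = -180
x(7) = -2(-180) - 3(11) - 2 = 325
x(8) = -2(325) - 3(-180) - 2 = -112

-112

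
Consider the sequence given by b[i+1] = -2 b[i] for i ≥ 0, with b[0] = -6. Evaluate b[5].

192

b[1] = -2*(-6) = 12
b[2] = -2*12 = -24
b[3] = -2*(-24) = 48
b[4] = -2*48 = -96
b[5] = -2*(-96) = 192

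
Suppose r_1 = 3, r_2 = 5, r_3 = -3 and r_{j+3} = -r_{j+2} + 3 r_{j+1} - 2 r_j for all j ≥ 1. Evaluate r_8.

r_4 = -(-3) + 3·5 - 2·3 = 12
r_5 = -12 + 3·(-3) - 2·5 = -31
r_6 = -(-31) + 3·12 - 2·(-3) = 73
r_7 = -73 + 3·(-31) - 2·12 = -190
r_8 = -(-190) + 3·73 - 2·(-31) = 471

471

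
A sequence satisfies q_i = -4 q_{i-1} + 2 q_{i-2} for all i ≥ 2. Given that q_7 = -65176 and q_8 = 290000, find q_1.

-7

Rearranging, q_{i-2} = (q_i + 4 q_{i-1}) / 2.
q_6 = (290000 + 4·(-65176)) / 2 = 29296/2 = 14648
q_5 = (-65176 + 4·14648) / 2 = -6584/2 = -3292
q_4 = (14648 + 4·(-3292)) / 2 = 1480/2 = 740
q_3 = (-3292 + 4·740) / 2 = -332/2 = -166
q_2 = (740 + 4·(-166)) / 2 = 76/2 = 38
q_1 = (-166 + 4·38) / 2 = -14/2 = -7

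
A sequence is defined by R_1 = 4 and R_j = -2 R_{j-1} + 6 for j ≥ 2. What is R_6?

-62

R_2 = -2*4 + 6 = -2
R_3 = -2*(-2) + 6 = 10
R_4 = -2*10 + 6 = -14
R_5 = -2*(-14) + 6 = 34
R_6 = -2*34 + 6 = -62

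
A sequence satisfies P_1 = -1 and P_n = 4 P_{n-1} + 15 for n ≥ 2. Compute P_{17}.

17179869179

The fixed point is 15/(1 - 4) = -5, so P_n + 5 = 4(P_{n-1} + 5).
Hence P_n = 4·4^{n-1} - 5.
P_{17} = 4·4^{16} - 5 = 4·4294967296 - 5 = 17179869179.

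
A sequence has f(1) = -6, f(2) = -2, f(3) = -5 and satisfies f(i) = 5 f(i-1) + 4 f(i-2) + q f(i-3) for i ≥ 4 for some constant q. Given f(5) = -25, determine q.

f(4) = -33 - 6q
f(5) = -185 - 32q
So -185 - 32q = -25, giving q = -5.

-5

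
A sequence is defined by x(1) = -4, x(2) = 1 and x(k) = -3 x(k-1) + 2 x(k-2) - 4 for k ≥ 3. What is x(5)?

x(3) = -3·1 + 2·(-4) - 4 = -15
x(4) = -3·(-15) + 2·1 - 4 = 43
x(5) = -3·43 + 2·(-15) - 4 = -163

-163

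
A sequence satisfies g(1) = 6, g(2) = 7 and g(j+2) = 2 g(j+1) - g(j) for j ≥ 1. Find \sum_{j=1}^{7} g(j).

g(3) = 2*7 - 6 = 8
g(4) = 2*8 - 7 = 9
g(5) = 2*9 - 8 = 10
g(6) = 2*10 - 9 = 11
g(7) = 2*11 - 10 = 12
Sum = 6 + 7 + 8 + 9 + 10 + 11 + 12 = 63

63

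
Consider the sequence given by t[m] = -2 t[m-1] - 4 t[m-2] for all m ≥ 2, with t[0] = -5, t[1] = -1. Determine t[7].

-64

t[2] = -2*(-1) - 4*(-5) = 22
t[3] = -2*22 - 4*(-1) = -40
t[4] = -2*(-40) - 4*22 = -8
t[5] = -2*(-8) - 4*(-40) = 176
t[6] = -2*176 - 4*(-8) = -320
t[7] = -2*(-320) - 4*176 = -64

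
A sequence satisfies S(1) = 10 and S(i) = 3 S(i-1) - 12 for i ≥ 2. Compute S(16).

The fixed point is -12/(1 - 3) = 6, so S(i) - 6 = 3(S(i-1) - 6).
Hence S(i) = 4·3^{i-1} + 6.
S(16) = 4·3^{15} + 6 = 4·14348907 + 6 = 57395634.

57395634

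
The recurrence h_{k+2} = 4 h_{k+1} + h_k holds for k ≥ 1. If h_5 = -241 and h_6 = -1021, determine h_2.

-5

Rearranging, h_{k-2} = h_k - 4 h_{k-1}.
h_4 = -1021 - 4*(-241) = -57
h_3 = -241 - 4*(-57) = -13
h_2 = -57 - 4*(-13) = -5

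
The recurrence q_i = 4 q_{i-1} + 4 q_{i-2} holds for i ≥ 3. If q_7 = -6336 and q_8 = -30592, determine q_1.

Rearranging, q_{i-2} = (q_i - 4 q_{i-1}) / 4.
q_6 = (-30592 - 4(-6336)) / 4 = -5248/4 = -1312
q_5 = (-6336 - 4(-1312)) / 4 = -1088/4 = -272
q_4 = (-1312 - 4(-272)) / 4 = -224/4 = -56
q_3 = (-272 - 4(-56)) / 4 = -48/4 = -12
q_2 = (-56 - 4(-12)) / 4 = -8/4 = -2
q_1 = (-12 - 4(-2)) / 4 = -4/4 = -1

-1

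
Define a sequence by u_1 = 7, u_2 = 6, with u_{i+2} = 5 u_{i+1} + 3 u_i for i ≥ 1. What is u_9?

u_3 = 5·6 + 3·7 = 51
u_4 = 5·51 + 3·6 = 273
u_5 = 5·273 + 3·51 = 1518
u_6 = 5·1518 + 3·273 = 8409
u_7 = 5·8409 + 3·1518 = 46599
u_8 = 5·46599 + 3·8409 = 258222
u_9 = 5·258222 + 3·46599 = 1430907

1430907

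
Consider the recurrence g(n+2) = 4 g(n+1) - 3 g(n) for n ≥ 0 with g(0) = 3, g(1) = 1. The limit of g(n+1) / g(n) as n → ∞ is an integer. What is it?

The characteristic equation is r^2 - 4r + 3 = 0, which factors as (r - 3)(r - 1) = 0.
So the roots are 3 and 1. Since |3| > |1| and the coefficient of 3^n is non-zero, the ratio tends to 3.

3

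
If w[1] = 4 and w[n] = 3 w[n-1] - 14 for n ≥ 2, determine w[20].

-3486784394

The fixed point is -14/(1 - 3) = 7, so w[n] - 7 = 3(w[n-1] - 7).
Hence w[n] = -3·3^{n-1} + 7.
w[20] = -3·3^{19} + 7 = -3·1162261467 + 7 = -3486784394.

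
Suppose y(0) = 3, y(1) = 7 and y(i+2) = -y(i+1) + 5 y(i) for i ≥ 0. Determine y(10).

y(2) = -7 + 5*3 = 8
y(3) = -8 + 5*7 = 27
y(4) = -27 + 5*8 = 13
y(5) = -13 + 5*27 = 122
y(6) = -122 + 5*13 = -57
y(7) = -(-57) + 5*122 = 667
y(8) = -667 + 5*(-57) = -952
y(9) = -(-952) + 5*667 = 4287
y(10) = -4287 + 5*(-952) = -9047

-9047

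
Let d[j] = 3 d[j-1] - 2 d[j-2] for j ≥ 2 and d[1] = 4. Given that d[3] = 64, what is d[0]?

-6

Let d[0] = y.
d[2] = 12 - 2y
d[3] = 28 - 6y
So 28 - 6y = 64, giving y = -6.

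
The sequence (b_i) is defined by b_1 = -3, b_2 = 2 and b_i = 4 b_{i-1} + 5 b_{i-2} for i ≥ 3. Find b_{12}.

b_3 = 4(2) + 5(-3) = -7
b_4 = 4(-7) + 5(2) = -18
b_5 = 4(-18) + 5(-7) = -107
b_6 = 4(-107) + 5(-18) = -518
b_7 = 4(-518) + 5(-107) = -2607
b_8 = 4(-2607) + 5(-518) = -13018
b_9 = 4(-13018) + 5(-2607) = -65107
b_{10} = 4(-65107) + 5(-13018) = -325518
b_{11} = 4(-325518) + 5(-65107) = -1627607
b_{12} = 4(-1627607) + 5(-325518) = -8138018

-8138018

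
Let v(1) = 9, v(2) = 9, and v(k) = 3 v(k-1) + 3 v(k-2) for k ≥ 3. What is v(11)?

2158569

v(3) = 3(9) + 3(9) = 54
v(4) = 3(54) + 3(9) = 189
v(5) = 3(189) + 3(54) = 729
v(6) = 3(729) + 3(189) = 2754
v(7) = 3(2754) + 3(729) = 10449
v(8) = 3(10449) + 3(2754) = 39609
v(9) = 3(39609) + 3(10449) = 150174
v(10) = 3(150174) + 3(39609) = 569349
v(11) = 3(569349) + 3(150174) = 2158569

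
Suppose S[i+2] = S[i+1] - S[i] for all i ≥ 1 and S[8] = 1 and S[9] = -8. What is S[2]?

1

Rearranging, S[i-2] = -(S[i] - S[i-1]).
S[7] = -(-8 - 1) = 9
S[6] = -(1 - 9) = 8
S[5] = -(9 - 8) = -1
S[4] = -(8 - (-1)) = -9
S[3] = -(-1 - (-9)) = -8
S[2] = -(-9 - (-8)) = 1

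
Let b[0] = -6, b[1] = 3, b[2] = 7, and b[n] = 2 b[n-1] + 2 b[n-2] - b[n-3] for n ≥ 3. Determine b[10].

b[3] = 2(7) + 2(3) - (-6) = 26
b[4] = 2(26) + 2(7) - 3 = 63
b[5] = 2(63) + 2(26) - 7 = 171
b[6] = 2(171) + 2(63) - 26 = 442
b[7] = 2(442) + 2(171) - 63 = 1163
b[8] = 2(1163) + 2(442) - 171 = 3039
b[9] = 2(3039) + 2(1163) - 442 = 7962
b[10] = 2(7962) + 2(3039) - 1163 = 20839

20839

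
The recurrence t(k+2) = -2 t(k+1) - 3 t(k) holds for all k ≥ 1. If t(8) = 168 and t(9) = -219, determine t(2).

6

Rearranging, t(k-2) = (t(k) + 2 t(k-1)) / -3.
t(7) = (-219 + 2*168) / -3 = 117/-3 = -39
t(6) = (168 + 2*(-39)) / -3 = 90/-3 = -30
t(5) = (-39 + 2*(-30)) / -3 = -99/-3 = 33
t(4) = (-30 + 2*33) / -3 = 36/-3 = -12
t(3) = (33 + 2*(-12)) / -3 = 9/-3 = -3
t(2) = (-12 + 2*(-3)) / -3 = -18/-3 = 6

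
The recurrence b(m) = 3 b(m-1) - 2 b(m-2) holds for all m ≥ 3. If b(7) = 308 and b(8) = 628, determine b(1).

Rearranging, b(m-2) = (b(m) - 3 b(m-1)) / -2.
b(6) = (628 - 3·308) / -2 = -296/-2 = 148
b(5) = (308 - 3·148) / -2 = -136/-2 = 68
b(4) = (148 - 3·68) / -2 = -56/-2 = 28
b(3) = (68 - 3·28) / -2 = -16/-2 = 8
b(2) = (28 - 3·8) / -2 = 4/-2 = -2
b(1) = (8 - 3·(-2)) / -2 = 14/-2 = -7

-7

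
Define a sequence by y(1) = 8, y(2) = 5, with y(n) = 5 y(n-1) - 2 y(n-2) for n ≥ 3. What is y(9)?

67853

y(3) = 5(5) - 2(8) = 9
y(4) = 5(9) - 2(5) = 35
y(5) = 5(35) - 2(9) = 157
y(6) = 5(157) - 2(35) = 715
y(7) = 5(715) - 2(157) = 3261
y(8) = 5(3261) - 2(715) = 14875
y(9) = 5(14875) - 2(3261) = 67853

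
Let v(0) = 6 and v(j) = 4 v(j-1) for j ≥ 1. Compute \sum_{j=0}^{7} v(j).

v(1) = 4(6) = 24
v(2) = 4(24) = 96
v(3) = 4(96) = 384
v(4) = 4(384) = 1536
v(5) = 4(1536) = 6144
v(6) = 4(6144) = 24576
v(7) = 4(24576) = 98304
Sum = 6 + 24 + 96 + 384 + 1536 + 6144 + 24576 + 98304 = 131070

131070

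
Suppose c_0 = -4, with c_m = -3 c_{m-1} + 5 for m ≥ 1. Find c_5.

1277

c_1 = -3*(-4) + 5 = 17
c_2 = -3*17 + 5 = -46
c_3 = -3*(-46) + 5 = 143
c_4 = -3*143 + 5 = -424
c_5 = -3*(-424) + 5 = 1277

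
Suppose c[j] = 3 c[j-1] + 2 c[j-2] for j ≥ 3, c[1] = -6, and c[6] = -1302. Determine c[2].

Let c[2] = w.
c[3] = -12 + 3w
c[4] = -36 + 11w
c[5] = -132 + 39w
c[6] = -468 + 139w
So -468 + 139w = -1302, giving w = -6.

-6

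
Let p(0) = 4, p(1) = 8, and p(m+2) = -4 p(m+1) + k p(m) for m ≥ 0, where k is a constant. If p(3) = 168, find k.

p(2) = -32 + 4k
p(3) = 128 - 8k
So 128 - 8k = 168, giving k = -5.

-5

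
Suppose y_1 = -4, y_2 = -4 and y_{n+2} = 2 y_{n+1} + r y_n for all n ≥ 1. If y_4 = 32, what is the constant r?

y_3 = -8 - 4r
y_4 = -16 - 12r
So -16 - 12r = 32, giving r = -4.

-4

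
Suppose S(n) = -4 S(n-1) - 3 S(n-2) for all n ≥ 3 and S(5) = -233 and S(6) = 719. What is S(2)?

Rearranging, S(n-2) = (S(n) + 4 S(n-1)) / -3.
S(4) = (719 + 4·(-233)) / -3 = -213/-3 = 71
S(3) = (-233 + 4·71) / -3 = 51/-3 = -17
S(2) = (71 + 4·(-17)) / -3 = 3/-3 = -1

-1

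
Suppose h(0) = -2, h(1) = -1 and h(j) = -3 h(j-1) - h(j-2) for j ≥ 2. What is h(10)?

11933

h(2) = -3*(-1) - (-2) = 5
h(3) = -3*5 - (-1) = -14
h(4) = -3*(-14) - 5 = 37
h(5) = -3*37 - (-14) = -97
h(6) = -3*(-97) - 37 = 254
h(7) = -3*254 - (-97) = -665
h(8) = -3*(-665) - 254 = 1741
h(9) = -3*1741 - (-665) = -4558
h(10) = -3*(-4558) - 1741 = 11933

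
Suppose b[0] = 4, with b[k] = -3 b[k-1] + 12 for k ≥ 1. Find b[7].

-2184

b[1] = -3*4 + 12 = 0
b[2] = -3*0 + 12 = 12
b[3] = -3*12 + 12 = -24
b[4] = -3*(-24) + 12 = 84
b[5] = -3*84 + 12 = -240
b[6] = -3*(-240) + 12 = 732
b[7] = -3*732 + 12 = -2184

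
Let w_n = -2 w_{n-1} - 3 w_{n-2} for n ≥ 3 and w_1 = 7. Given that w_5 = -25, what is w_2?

-1

Let w_2 = x.
w_3 = -21 - 2x
w_4 = 42 + x
w_5 = -21 + 4x
So -21 + 4x = -25, giving x = -1.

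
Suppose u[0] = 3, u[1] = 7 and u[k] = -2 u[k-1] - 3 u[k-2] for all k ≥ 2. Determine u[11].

-2039

u[2] = -2·7 - 3·3 = -23
u[3] = -2·(-23) - 3·7 = 25
u[4] = -2·25 - 3·(-23) = 19
u[5] = -2·19 - 3·25 = -113
u[6] = -2·(-113) - 3·19 = 169
u[7] = -2·169 - 3·(-113) = 1
u[8] = -2·1 - 3·169 = -509
u[9] = -2·(-509) - 3·1 = 1015
u[10] = -2·1015 - 3·(-509) = -503
u[11] = -2·(-503) - 3·1015 = -2039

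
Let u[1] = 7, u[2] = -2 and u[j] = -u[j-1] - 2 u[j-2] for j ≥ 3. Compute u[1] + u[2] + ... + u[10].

-55

u[3] = -(-2) - 2·7 = -12
u[4] = -(-12) - 2·(-2) = 16
u[5] = -16 - 2·(-12) = 8
u[6] = -8 - 2·16 = -40
u[7] = -(-40) - 2·8 = 24
u[8] = -24 - 2·(-40) = 56
u[9] = -56 - 2·24 = -104
u[10] = -(-104) - 2·56 = -8
Sum = 7 + (-2) + (-12) + 16 + 8 + (-40) + 24 + 56 + (-104) + (-8) = -55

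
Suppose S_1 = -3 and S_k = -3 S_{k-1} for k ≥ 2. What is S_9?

-19683

S_2 = -3·(-3) = 9
S_3 = -3·9 = -27
S_4 = -3·(-27) = 81
S_5 = -3·81 = -243
S_6 = -3·(-243) = 729
S_7 = -3·729 = -2187
S_8 = -3·(-2187) = 6561
S_9 = -3·6561 = -19683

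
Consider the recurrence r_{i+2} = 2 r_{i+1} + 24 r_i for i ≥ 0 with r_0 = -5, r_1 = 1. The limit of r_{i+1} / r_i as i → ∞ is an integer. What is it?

The characteristic equation is r^2 - 2r - 24 = 0, which factors as (r - 6)(r + 4) = 0.
So the roots are 6 and -4. Since |6| > |-4| and the coefficient of 6^i is non-zero, the ratio tends to 6.

6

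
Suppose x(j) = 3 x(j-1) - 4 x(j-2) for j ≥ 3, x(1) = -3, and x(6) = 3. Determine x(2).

Let x(2) = v.
x(3) = 12 + 3v
x(4) = 36 + 5v
x(5) = 60 + 3v
x(6) = 36 - 11v
So 36 - 11v = 3, giving v = 3.

3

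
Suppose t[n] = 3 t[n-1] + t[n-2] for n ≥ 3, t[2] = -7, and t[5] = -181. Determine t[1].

Let t[1] = x.
t[3] = -21 + x
t[4] = -70 + 3x
t[5] = -231 + 10x
So -231 + 10x = -181, giving x = 5.

5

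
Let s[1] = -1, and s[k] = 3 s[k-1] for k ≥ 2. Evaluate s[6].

s[2] = 3(-1) = -3
s[3] = 3(-3) = -9
s[4] = 3(-9) = -27
s[5] = 3(-27) = -81
s[6] = 3(-81) = -243

-243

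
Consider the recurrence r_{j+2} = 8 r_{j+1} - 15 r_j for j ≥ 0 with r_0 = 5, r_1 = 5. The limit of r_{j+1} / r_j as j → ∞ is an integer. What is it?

The characteristic equation is r^2 - 8r + 15 = 0, which factors as (r - 5)(r - 3) = 0.
So the roots are 5 and 3. Since |5| > |3| and the coefficient of 5^j is non-zero, the ratio tends to 5.

5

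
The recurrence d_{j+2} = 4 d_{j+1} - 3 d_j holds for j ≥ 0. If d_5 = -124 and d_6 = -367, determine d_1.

-4

Rearranging, d_{j-2} = (d_j - 4 d_{j-1}) / -3.
d_4 = (-367 - 4(-124)) / -3 = 129/-3 = -43
d_3 = (-124 - 4(-43)) / -3 = 48/-3 = -16
d_2 = (-43 - 4(-16)) / -3 = 21/-3 = -7
d_1 = (-16 - 4(-7)) / -3 = 12/-3 = -4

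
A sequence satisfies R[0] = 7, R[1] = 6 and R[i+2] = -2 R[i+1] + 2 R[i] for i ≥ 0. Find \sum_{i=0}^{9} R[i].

1595

R[2] = -2*6 + 2*7 = 2
R[3] = -2*2 + 2*6 = 8
R[4] = -2*8 + 2*2 = -12
R[5] = -2*(-12) + 2*8 = 40
R[6] = -2*40 + 2*(-12) = -104
R[7] = -2*(-104) + 2*40 = 288
R[8] = -2*288 + 2*(-104) = -784
R[9] = -2*(-784) + 2*288 = 2144
Sum = 7 + 6 + 2 + 8 + (-12) + 40 + (-104) + 288 + (-784) + 2144 = 1595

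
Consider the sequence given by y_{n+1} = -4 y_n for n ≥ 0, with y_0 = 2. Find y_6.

8192

y_1 = -4(2) = -8
y_2 = -4(-8) = 32
y_3 = -4(32) = -128
y_4 = -4(-128) = 512
y_5 = -4(512) = -2048
y_6 = -4(-2048) = 8192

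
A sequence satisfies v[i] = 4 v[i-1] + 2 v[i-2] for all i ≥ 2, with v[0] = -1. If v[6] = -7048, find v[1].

Let v[1] = w.
v[2] = -2 + 4w
v[3] = -8 + 18w
v[4] = -36 + 80w
v[5] = -160 + 356w
v[6] = -712 + 1584w
So -712 + 1584w = -7048, giving w = -4.

-4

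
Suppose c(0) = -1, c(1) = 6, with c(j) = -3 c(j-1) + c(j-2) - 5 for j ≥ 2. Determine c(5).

812

c(2) = -3*6 + (-1) - 5 = -24
c(3) = -3*(-24) + 6 - 5 = 73
c(4) = -3*73 + (-24) - 5 = -248
c(5) = -3*(-248) + 73 - 5 = 812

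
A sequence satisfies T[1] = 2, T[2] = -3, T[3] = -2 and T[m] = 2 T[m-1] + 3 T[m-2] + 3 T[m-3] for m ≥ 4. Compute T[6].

-85

T[4] = 2·(-2) + 3·(-3) + 3·2 = -7
T[5] = 2·(-7) + 3·(-2) + 3·(-3) = -29
T[6] = 2·(-29) + 3·(-7) + 3·(-2) = -85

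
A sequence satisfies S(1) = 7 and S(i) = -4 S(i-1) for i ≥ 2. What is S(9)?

458752

S(2) = -4·7 = -28
S(3) = -4·(-28) = 112
S(4) = -4·112 = -448
S(5) = -4·(-448) = 1792
S(6) = -4·1792 = -7168
S(7) = -4·(-7168) = 28672
S(8) = -4·28672 = -114688
S(9) = -4·(-114688) = 458752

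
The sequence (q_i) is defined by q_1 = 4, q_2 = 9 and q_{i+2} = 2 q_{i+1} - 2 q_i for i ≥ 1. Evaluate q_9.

q_3 = 2*9 - 2*4 = 10
q_4 = 2*10 - 2*9 = 2
q_5 = 2*2 - 2*10 = -16
q_6 = 2*(-16) - 2*2 = -36
q_7 = 2*(-36) - 2*(-16) = -40
q_8 = 2*(-40) - 2*(-36) = -8
q_9 = 2*(-8) - 2*(-40) = 64

64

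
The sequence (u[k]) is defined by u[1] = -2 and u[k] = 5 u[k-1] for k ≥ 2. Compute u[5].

-1250

u[2] = 5·(-2) = -10
u[3] = 5·(-10) = -50
u[4] = 5·(-50) = -250
u[5] = 5·(-250) = -1250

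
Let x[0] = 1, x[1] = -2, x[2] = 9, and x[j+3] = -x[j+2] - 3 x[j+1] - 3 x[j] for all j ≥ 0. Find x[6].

x[3] = -9 - 3·(-2) - 3·1 = -6
x[4] = -(-6) - 3·9 - 3·(-2) = -15
x[5] = -(-15) - 3·(-6) - 3·9 = 6
x[6] = -6 - 3·(-15) - 3·(-6) = 57

57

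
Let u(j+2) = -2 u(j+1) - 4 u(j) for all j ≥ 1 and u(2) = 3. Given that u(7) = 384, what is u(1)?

6

Let u(1) = v.
u(3) = -6 - 4v
u(4) = 8v
u(5) = 24
u(6) = -48 - 32v
u(7) = 64v
So 64v = 384, giving v = 6.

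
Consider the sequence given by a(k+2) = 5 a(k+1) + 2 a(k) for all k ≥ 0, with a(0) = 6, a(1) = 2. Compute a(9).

2747202

a(2) = 5(2) + 2(6) = 22
a(3) = 5(22) + 2(2) = 114
a(4) = 5(114) + 2(22) = 614
a(5) = 5(614) + 2(114) = 3298
a(6) = 5(3298) + 2(614) = 17718
a(7) = 5(17718) + 2(3298) = 95186
a(8) = 5(95186) + 2(17718) = 511366
a(9) = 5(511366) + 2(95186) = 2747202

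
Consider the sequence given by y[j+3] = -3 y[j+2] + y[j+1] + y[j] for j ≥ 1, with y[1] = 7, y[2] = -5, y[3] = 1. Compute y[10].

363

y[4] = -3*1 + (-5) + 7 = -1
y[5] = -3*(-1) + 1 + (-5) = -1
y[6] = -3*(-1) + (-1) + 1 = 3
y[7] = -3*3 + (-1) + (-1) = -11
y[8] = -3*(-11) + 3 + (-1) = 35
y[9] = -3*35 + (-11) + 3 = -113
y[10] = -3*(-113) + 35 + (-11) = 363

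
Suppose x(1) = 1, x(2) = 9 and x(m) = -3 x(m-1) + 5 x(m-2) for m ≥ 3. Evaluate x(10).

580299

x(3) = -3·9 + 5·1 = -22
x(4) = -3·(-22) + 5·9 = 111
x(5) = -3·111 + 5·(-22) = -443
x(6) = -3·(-443) + 5·111 = 1884
x(7) = -3·1884 + 5·(-443) = -7867
x(8) = -3·(-7867) + 5·1884 = 33021
x(9) = -3·33021 + 5·(-7867) = -138398
x(10) = -3·(-138398) + 5·33021 = 580299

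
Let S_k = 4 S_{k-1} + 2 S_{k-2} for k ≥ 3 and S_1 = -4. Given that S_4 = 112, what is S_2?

8

Let S_2 = x.
S_3 = -8 + 4x
S_4 = -32 + 18x
So -32 + 18x = 112, giving x = 8.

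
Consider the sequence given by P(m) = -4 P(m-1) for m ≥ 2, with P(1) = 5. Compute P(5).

1280

P(2) = -4(5) = -20
P(3) = -4(-20) = 80
P(4) = -4(80) = -320
P(5) = -4(-320) = 1280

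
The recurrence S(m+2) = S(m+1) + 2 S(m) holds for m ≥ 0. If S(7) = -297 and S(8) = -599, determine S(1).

-3

Rearranging, S(m-2) = (S(m) - S(m-1)) / 2.
S(6) = (-599 - (-297)) / 2 = -302/2 = -151
S(5) = (-297 - (-151)) / 2 = -146/2 = -73
S(4) = (-151 - (-73)) / 2 = -78/2 = -39
S(3) = (-73 - (-39)) / 2 = -34/2 = -17
S(2) = (-39 - (-17)) / 2 = -22/2 = -11
S(1) = (-17 - (-11)) / 2 = -6/2 = -3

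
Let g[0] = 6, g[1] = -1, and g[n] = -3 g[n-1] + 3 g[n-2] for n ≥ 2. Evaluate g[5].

-981

g[2] = -3·(-1) + 3·6 = 21
g[3] = -3·21 + 3·(-1) = -66
g[4] = -3·(-66) + 3·21 = 261
g[5] = -3·261 + 3·(-66) = -981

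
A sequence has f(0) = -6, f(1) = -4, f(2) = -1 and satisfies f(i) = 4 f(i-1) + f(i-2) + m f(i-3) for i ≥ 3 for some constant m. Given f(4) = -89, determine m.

2

f(3) = -8 - 6m
f(4) = -33 - 28m
So -33 - 28m = -89, giving m = 2.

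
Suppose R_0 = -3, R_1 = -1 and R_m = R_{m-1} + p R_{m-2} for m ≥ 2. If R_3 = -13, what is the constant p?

3

R_2 = -1 - 3p
R_3 = -1 - 4p
So -1 - 4p = -13, giving p = 3.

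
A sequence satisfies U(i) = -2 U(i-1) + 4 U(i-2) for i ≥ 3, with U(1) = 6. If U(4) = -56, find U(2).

-1

Let U(2) = x.
U(3) = 24 - 2x
U(4) = -48 + 8x
So -48 + 8x = -56, giving x = -1.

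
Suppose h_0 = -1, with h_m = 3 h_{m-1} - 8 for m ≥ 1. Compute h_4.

h_1 = 3*(-1) - 8 = -11
h_2 = 3*(-11) - 8 = -41
h_3 = 3*(-41) - 8 = -131
h_4 = 3*(-131) - 8 = -401

-401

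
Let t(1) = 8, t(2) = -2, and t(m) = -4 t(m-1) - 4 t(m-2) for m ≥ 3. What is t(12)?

141312

t(3) = -4·(-2) - 4·8 = -24
t(4) = -4·(-24) - 4·(-2) = 104
t(5) = -4·104 - 4·(-24) = -320
t(6) = -4·(-320) - 4·104 = 864
t(7) = -4·864 - 4·(-320) = -2176
t(8) = -4·(-2176) - 4·864 = 5248
t(9) = -4·5248 - 4·(-2176) = -12288
t(10) = -4·(-12288) - 4·5248 = 28160
t(11) = -4·28160 - 4·(-12288) = -63488
t(12) = -4·(-63488) - 4·28160 = 141312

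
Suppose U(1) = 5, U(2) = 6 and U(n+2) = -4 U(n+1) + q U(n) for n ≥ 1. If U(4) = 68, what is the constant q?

U(3) = -24 + 5q
U(4) = 96 - 14q
So 96 - 14q = 68, giving q = 2.

2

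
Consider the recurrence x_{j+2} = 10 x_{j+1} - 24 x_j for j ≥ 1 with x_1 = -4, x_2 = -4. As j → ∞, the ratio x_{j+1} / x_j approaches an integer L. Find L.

6

The characteristic equation is r^2 - 10r + 24 = 0, which factors as (r - 6)(r - 4) = 0.
So the roots are 6 and 4. Since |6| > |4| and the coefficient of 6^j is non-zero, the ratio tends to 6.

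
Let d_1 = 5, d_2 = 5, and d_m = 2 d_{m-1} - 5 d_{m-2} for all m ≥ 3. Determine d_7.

585

d_3 = 2*5 - 5*5 = -15
d_4 = 2*(-15) - 5*5 = -55
d_5 = 2*(-55) - 5*(-15) = -35
d_6 = 2*(-35) - 5*(-55) = 205
d_7 = 2*205 - 5*(-35) = 585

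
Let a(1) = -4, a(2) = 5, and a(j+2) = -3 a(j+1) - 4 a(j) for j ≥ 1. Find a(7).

a(3) = -3·5 - 4·(-4) = 1
a(4) = -3·1 - 4·5 = -23
a(5) = -3·(-23) - 4·1 = 65
a(6) = -3·65 - 4·(-23) = -103
a(7) = -3·(-103) - 4·65 = 49

49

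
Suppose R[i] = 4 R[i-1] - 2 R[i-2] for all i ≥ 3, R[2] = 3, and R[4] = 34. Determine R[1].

Let R[1] = y.
R[3] = 12 - 2y
R[4] = 42 - 8y
So 42 - 8y = 34, giving y = 1.

1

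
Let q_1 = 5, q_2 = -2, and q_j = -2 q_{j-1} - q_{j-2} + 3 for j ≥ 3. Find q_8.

q_3 = -2·(-2) - 5 + 3 = 2
q_4 = -2·2 - (-2) + 3 = 1
q_5 = -2·1 - 2 + 3 = -1
q_6 = -2·(-1) - 1 + 3 = 4
q_7 = -2·4 - (-1) + 3 = -4
q_8 = -2·(-4) - 4 + 3 = 7

7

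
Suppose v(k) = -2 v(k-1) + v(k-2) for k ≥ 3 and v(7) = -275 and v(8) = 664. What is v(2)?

6

Rearranging, v(k-2) = v(k) + 2 v(k-1).
v(6) = 664 + 2*(-275) = 114
v(5) = -275 + 2*114 = -47
v(4) = 114 + 2*(-47) = 20
v(3) = -47 + 2*20 = -7
v(2) = 20 + 2*(-7) = 6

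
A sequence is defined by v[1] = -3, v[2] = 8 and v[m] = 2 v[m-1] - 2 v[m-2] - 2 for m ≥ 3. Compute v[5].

2

v[3] = 2·8 - 2·(-3) - 2 = 20
v[4] = 2·20 - 2·8 - 2 = 22
v[5] = 2·22 - 2·20 - 2 = 2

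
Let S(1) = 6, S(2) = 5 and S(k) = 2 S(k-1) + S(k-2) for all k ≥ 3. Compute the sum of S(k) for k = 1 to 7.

895

S(3) = 2·5 + 6 = 16
S(4) = 2·16 + 5 = 37
S(5) = 2·37 + 16 = 90
S(6) = 2·90 + 37 = 217
S(7) = 2·217 + 90 = 524
Sum = 6 + 5 + 16 + 37 + 90 + 217 + 524 = 895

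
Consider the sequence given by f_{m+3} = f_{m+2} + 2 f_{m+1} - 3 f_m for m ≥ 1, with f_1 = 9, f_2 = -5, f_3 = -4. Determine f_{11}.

f_4 = (-4) + 2·(-5) - 3·9 = -41
f_5 = (-41) + 2·(-4) - 3·(-5) = -34
f_6 = (-34) + 2·(-41) - 3·(-4) = -104
f_7 = (-104) + 2·(-34) - 3·(-41) = -49
f_8 = (-49) + 2·(-104) - 3·(-34) = -155
f_9 = (-155) + 2·(-49) - 3·(-104) = 59
f_{10} = 59 + 2·(-155) - 3·(-49) = -104
f_{11} = (-104) + 2·59 - 3·(-155) = 479

479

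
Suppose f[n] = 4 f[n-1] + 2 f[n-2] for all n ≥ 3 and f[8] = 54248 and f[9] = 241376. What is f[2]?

5

Rearranging, f[n-2] = (f[n] - 4 f[n-1]) / 2.
f[7] = (241376 - 4·54248) / 2 = 24384/2 = 12192
f[6] = (54248 - 4·12192) / 2 = 5480/2 = 2740
f[5] = (12192 - 4·2740) / 2 = 1232/2 = 616
f[4] = (2740 - 4·616) / 2 = 276/2 = 138
f[3] = (616 - 4·138) / 2 = 64/2 = 32
f[2] = (138 - 4·32) / 2 = 10/2 = 5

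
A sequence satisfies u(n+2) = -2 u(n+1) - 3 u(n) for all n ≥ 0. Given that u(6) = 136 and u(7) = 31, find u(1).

7

Rearranging, u(n-2) = (u(n) + 2 u(n-1)) / -3.
u(5) = (31 + 2(136)) / -3 = 303/-3 = -101
u(4) = (136 + 2(-101)) / -3 = -66/-3 = 22
u(3) = (-101 + 2(22)) / -3 = -57/-3 = 19
u(2) = (22 + 2(19)) / -3 = 60/-3 = -20
u(1) = (19 + 2(-20)) / -3 = -21/-3 = 7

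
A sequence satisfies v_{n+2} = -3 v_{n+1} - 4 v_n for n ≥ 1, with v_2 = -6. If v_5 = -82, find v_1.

5

Let v_1 = y.
v_3 = 18 - 4y
v_4 = -30 + 12y
v_5 = 18 - 20y
So 18 - 20y = -82, giving y = 5.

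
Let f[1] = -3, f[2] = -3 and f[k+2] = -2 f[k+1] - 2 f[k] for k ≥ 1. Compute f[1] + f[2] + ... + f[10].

-60

f[3] = -2(-3) - 2(-3) = 12
f[4] = -2(12) - 2(-3) = -18
f[5] = -2(-18) - 2(12) = 12
f[6] = -2(12) - 2(-18) = 12
f[7] = -2(12) - 2(12) = -48
f[8] = -2(-48) - 2(12) = 72
f[9] = -2(72) - 2(-48) = -48
f[10] = -2(-48) - 2(72) = -48
Sum = (-3) + (-3) + 12 + (-18) + 12 + 12 + (-48) + 72 + (-48) + (-48) = -60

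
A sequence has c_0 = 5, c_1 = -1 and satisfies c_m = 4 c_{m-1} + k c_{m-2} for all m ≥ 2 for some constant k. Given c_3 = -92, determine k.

-4

c_2 = -4 + 5k
c_3 = -16 + 19k
So -16 + 19k = -92, giving k = -4.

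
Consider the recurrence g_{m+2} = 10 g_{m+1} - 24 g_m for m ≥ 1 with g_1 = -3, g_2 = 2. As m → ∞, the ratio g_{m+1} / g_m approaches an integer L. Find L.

The characteristic equation is r^2 - 10r + 24 = 0, which factors as (r - 6)(r - 4) = 0.
So the roots are 6 and 4. Since |6| > |4| and the coefficient of 6^m is non-zero, the ratio tends to 6.

6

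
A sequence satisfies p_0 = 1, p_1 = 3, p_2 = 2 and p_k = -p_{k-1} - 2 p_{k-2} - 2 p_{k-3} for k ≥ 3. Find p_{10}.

12

p_3 = -2 - 2*3 - 2*1 = -10
p_4 = -(-10) - 2*2 - 2*3 = 0
p_5 = -0 - 2*(-10) - 2*2 = 16
p_6 = -16 - 2*0 - 2*(-10) = 4
p_7 = -4 - 2*16 - 2*0 = -36
p_8 = -(-36) - 2*4 - 2*16 = -4
p_9 = -(-4) - 2*(-36) - 2*4 = 68
p_{10} = -68 - 2*(-4) - 2*(-36) = 12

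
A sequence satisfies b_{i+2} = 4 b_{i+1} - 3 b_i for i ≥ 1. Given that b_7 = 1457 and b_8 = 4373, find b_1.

Rearranging, b_{i-2} = (b_i - 4 b_{i-1}) / -3.
b_6 = (4373 - 4*1457) / -3 = -1455/-3 = 485
b_5 = (1457 - 4*485) / -3 = -483/-3 = 161
b_4 = (485 - 4*161) / -3 = -159/-3 = 53
b_3 = (161 - 4*53) / -3 = -51/-3 = 17
b_2 = (53 - 4*17) / -3 = -15/-3 = 5
b_1 = (17 - 4*5) / -3 = -3/-3 = 1

1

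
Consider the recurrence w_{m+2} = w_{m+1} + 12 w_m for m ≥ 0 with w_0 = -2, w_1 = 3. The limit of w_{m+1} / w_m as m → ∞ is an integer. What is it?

The characteristic equation is r^2 - r - 12 = 0, which factors as (r - 4)(r + 3) = 0.
So the roots are 4 and -3. Since |4| > |-3| and the coefficient of 4^m is non-zero, the ratio tends to 4.

4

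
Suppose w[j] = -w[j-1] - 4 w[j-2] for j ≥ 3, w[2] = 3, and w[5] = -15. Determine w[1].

Let w[1] = x.
w[3] = -3 - 4x
w[4] = -9 + 4x
w[5] = 21 + 12x
So 21 + 12x = -15, giving x = -3.

-3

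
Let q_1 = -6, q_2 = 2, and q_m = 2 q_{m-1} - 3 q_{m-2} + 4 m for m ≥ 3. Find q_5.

74

q_3 = 2*2 - 3*(-6) + 12 = 34
q_4 = 2*34 - 3*2 + 16 = 78
q_5 = 2*78 - 3*34 + 20 = 74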